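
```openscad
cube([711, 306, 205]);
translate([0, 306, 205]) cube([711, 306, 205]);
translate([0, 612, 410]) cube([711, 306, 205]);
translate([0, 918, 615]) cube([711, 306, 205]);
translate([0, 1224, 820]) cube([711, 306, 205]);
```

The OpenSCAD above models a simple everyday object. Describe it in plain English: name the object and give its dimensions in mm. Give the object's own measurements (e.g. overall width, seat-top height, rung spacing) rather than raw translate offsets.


A straight staircase of 5 solid steps. Each step is 711 mm wide (x), 306 mm deep (y, the going) and 205 mm tall (the rise). The first step rests on the floor; each subsequent step sits one going further in +y and one rise higher in +z, directly behind and above the previous step with no overlap.


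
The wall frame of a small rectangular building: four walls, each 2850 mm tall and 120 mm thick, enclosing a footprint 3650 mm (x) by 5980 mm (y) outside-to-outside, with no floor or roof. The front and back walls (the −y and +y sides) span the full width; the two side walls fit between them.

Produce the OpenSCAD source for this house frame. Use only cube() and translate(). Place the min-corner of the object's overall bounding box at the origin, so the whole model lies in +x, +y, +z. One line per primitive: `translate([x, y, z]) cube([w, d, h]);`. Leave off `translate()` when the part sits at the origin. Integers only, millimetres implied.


cube([3650, 120, 2850]);
translate([0, 5860, 0]) cube([3650, 120, 2850]);
translate([0, 120, 0]) cube([120, 5740, 2850]);
translate([3530, 120, 0]) cube([120, 5740, 2850]);


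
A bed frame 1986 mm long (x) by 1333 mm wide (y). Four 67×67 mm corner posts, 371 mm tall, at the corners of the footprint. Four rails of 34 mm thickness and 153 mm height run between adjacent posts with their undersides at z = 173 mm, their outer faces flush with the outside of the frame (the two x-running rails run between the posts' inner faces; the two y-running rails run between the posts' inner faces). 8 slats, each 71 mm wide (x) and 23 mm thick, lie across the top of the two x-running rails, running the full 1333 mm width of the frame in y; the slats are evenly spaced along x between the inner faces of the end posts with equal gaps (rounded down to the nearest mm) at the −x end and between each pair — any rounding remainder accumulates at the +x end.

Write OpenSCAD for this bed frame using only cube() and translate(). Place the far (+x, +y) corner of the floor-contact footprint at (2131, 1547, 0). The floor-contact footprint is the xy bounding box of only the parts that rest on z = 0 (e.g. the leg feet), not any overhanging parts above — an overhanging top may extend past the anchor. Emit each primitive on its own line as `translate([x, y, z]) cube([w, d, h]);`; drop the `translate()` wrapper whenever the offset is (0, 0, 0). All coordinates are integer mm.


translate([145, 214, 0]) cube([67, 67, 371]);
translate([145, 1480, 0]) cube([67, 67, 371]);
translate([2064, 214, 0]) cube([67, 67, 371]);
translate([2064, 1480, 0]) cube([67, 67, 371]);
translate([212, 214, 173]) cube([1852, 34, 153]);
translate([212, 1513, 173]) cube([1852, 34, 153]);
translate([145, 281, 173]) cube([34, 1199, 153]);
translate([2097, 281, 173]) cube([34, 1199, 153]);
translate([354, 214, 326]) cube([71, 1333, 23]);
translate([567, 214, 326]) cube([71, 1333, 23]);
translate([780, 214, 326]) cube([71, 1333, 23]);
translate([993, 214, 326]) cube([71, 1333, 23]);
translate([1206, 214, 326]) cube([71, 1333, 23]);
translate([1419, 214, 326]) cube([71, 1333, 23]);
translate([1632, 214, 326]) cube([71, 1333, 23]);
translate([1845, 214, 326]) cube([71, 1333, 23]);


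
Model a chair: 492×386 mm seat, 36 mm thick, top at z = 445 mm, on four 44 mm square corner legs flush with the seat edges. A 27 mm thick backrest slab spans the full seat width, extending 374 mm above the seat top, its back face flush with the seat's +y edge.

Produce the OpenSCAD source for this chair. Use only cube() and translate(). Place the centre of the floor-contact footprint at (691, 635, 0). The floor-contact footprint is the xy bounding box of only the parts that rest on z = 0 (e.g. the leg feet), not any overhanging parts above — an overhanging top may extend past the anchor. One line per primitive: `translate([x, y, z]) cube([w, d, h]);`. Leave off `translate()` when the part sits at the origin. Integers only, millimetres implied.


translate([445, 442, 409]) cube([492, 386, 36]);
translate([445, 442, 0]) cube([44, 44, 409]);
translate([893, 442, 0]) cube([44, 44, 409]);
translate([445, 784, 0]) cube([44, 44, 409]);
translate([893, 784, 0]) cube([44, 44, 409]);
translate([445, 801, 445]) cube([492, 27, 374]);


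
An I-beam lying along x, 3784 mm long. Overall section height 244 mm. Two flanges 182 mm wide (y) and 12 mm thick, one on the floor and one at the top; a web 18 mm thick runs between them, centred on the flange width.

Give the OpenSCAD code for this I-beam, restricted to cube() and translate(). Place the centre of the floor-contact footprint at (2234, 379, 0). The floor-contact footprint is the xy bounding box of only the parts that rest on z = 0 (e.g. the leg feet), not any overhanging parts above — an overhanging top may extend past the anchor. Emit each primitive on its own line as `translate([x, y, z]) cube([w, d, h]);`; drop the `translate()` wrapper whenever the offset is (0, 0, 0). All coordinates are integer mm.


translate([342, 288, 0]) cube([3784, 182, 12]);
translate([342, 370, 12]) cube([3784, 18, 220]);
translate([342, 288, 232]) cube([3784, 182, 12]);


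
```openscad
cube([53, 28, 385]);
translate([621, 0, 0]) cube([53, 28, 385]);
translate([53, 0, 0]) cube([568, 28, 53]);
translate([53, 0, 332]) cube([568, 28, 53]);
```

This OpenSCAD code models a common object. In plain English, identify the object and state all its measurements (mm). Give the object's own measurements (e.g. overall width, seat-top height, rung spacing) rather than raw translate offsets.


A rectangular picture frame lying in the x–z plane (depth along y). The opening is 568 mm wide (x) by 279 mm tall (z), surrounded by a border 53 mm wide on all four sides. The frame is 28 mm deep and is made of two full-height vertical stiles with two horizontal rails fitted between them.


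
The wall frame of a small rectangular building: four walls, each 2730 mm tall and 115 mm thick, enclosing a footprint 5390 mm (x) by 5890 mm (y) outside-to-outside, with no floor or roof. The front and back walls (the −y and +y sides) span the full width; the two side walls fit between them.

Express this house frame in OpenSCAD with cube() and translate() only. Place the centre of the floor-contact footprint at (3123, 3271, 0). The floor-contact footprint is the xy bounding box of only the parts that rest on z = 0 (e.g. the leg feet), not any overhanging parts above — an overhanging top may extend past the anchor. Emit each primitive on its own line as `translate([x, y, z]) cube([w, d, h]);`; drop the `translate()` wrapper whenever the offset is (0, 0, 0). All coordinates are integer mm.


translate([428, 326, 0]) cube([5390, 115, 2730]);
translate([428, 6101, 0]) cube([5390, 115, 2730]);
translate([428, 441, 0]) cube([115, 5660, 2730]);
translate([5703, 441, 0]) cube([115, 5660, 2730]);


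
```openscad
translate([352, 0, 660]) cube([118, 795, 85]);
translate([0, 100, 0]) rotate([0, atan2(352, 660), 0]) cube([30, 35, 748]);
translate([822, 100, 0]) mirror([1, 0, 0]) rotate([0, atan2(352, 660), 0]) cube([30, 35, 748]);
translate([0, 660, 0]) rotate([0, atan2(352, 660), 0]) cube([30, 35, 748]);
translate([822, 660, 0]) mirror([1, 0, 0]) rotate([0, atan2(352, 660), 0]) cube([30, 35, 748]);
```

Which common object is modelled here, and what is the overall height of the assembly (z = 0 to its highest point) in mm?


A sawhorse. The overall height is 745 mm.

A beam across two mirrored pairs of raked legs — a sawhorse. The beam's underside is at z = 660 (matching the legs' vertical rise in atan2(352, 660)) and the beam is 85 mm tall, so its top is at 660 + 85 = 745 mm. The raked legs top out at the beam's underside, so that is the highest point.


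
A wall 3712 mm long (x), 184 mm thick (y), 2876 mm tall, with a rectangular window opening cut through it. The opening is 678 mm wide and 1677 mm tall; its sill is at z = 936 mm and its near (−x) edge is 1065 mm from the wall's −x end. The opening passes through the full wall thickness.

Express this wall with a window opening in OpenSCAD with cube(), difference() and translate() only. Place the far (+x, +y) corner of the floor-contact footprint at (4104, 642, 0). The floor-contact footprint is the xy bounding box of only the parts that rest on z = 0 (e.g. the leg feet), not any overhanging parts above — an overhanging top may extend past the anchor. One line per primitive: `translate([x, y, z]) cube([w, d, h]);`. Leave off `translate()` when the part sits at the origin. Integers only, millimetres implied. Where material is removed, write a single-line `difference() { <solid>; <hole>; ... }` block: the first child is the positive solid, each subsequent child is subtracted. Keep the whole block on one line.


difference() { translate([392, 458, 0]) cube([3712, 184, 2876]); translate([1457, 458, 936]) cube([678, 184, 1677]); }


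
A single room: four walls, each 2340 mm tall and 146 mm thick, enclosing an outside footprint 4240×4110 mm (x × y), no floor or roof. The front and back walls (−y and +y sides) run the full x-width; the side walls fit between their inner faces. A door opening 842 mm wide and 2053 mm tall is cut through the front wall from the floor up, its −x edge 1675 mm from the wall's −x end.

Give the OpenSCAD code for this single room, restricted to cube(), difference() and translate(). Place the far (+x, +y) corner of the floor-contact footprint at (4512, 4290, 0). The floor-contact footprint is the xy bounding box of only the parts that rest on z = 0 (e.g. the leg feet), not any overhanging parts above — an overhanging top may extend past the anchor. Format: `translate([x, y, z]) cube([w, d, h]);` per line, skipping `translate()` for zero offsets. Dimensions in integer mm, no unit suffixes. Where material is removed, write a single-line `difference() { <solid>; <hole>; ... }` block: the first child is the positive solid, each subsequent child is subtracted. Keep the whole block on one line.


difference() { translate([272, 180, 0]) cube([4240, 146, 2340]); translate([1947, 180, 0]) cube([842, 146, 2053]); }
translate([272, 4144, 0]) cube([4240, 146, 2340]);
translate([272, 326, 0]) cube([146, 3818, 2340]);
translate([4366, 326, 0]) cube([146, 3818, 2340]);


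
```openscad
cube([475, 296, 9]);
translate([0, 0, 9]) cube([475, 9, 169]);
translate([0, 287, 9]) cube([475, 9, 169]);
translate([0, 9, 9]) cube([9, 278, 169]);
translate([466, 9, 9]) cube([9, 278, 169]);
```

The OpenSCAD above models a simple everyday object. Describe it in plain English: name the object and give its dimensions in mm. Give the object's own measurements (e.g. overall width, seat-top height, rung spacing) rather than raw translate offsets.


An open-topped rectangular box: outside dimensions 475×296×178 mm, with a uniform wall and base thickness of 9 mm. The base is a full 475×296 slab on the floor; four walls sit on top of the base. The front and back walls (the −y and +y sides) span the full width; the two side walls fit between them.


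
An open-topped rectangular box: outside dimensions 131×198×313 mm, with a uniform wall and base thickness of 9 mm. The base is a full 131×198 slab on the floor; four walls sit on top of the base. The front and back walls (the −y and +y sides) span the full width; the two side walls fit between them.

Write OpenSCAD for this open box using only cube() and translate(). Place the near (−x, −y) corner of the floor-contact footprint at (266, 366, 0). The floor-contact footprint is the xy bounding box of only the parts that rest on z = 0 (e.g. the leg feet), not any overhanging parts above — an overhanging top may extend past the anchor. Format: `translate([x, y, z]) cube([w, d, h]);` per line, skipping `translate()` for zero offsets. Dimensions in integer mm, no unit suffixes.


translate([266, 366, 0]) cube([131, 198, 9]);
translate([266, 366, 9]) cube([131, 9, 304]);
translate([266, 555, 9]) cube([131, 9, 304]);
translate([266, 375, 9]) cube([9, 180, 304]);
translate([388, 375, 9]) cube([9, 180, 304]);


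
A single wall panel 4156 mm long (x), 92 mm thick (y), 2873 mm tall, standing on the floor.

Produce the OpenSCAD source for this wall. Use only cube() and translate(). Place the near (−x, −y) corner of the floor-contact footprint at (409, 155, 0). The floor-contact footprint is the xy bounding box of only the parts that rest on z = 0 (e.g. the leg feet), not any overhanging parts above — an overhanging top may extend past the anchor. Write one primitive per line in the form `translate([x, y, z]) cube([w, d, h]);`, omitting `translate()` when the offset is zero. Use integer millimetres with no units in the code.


translate([409, 155, 0]) cube([4156, 92, 2873]);


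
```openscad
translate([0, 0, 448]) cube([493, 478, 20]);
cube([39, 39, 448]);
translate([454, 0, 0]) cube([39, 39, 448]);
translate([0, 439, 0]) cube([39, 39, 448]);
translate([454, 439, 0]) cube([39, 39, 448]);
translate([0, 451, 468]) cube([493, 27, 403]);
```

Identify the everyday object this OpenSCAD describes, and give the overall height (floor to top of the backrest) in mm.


A chair. The overall height is 871 mm.

A slab on four corner posts with a tall panel at the back — a chair. The seat slab sits at z = 448 with thickness 20, and the 403 mm backrest starts at the seat top, so the overall height is 448 + 20 + 403 = 871 mm.


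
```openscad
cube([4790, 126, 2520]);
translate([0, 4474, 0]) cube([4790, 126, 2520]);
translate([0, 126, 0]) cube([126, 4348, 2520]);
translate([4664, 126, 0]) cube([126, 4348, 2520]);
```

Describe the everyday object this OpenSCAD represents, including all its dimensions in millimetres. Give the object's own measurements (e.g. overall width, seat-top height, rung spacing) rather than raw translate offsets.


The wall frame of a small rectangular building: four walls, each 2520 mm tall and 126 mm thick, enclosing a footprint 4790 mm (x) by 4600 mm (y) outside-to-outside, with no floor or roof. The front and back walls (the −y and +y sides) span the full width; the two side walls fit between them.


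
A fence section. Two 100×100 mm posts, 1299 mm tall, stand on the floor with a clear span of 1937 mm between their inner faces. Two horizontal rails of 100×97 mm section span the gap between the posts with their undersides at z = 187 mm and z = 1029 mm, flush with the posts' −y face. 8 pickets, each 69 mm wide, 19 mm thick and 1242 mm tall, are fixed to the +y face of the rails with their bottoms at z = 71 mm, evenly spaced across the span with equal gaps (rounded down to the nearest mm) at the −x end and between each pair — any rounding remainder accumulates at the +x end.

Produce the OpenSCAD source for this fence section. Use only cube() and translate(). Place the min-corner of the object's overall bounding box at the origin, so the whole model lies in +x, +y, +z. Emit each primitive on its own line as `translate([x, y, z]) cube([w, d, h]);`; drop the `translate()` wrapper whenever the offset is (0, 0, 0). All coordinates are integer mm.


cube([100, 100, 1299]);
translate([2037, 0, 0]) cube([100, 100, 1299]);
translate([100, 0, 187]) cube([1937, 100, 97]);
translate([100, 0, 1029]) cube([1937, 100, 97]);
translate([253, 100, 71]) cube([69, 19, 1242]);
translate([475, 100, 71]) cube([69, 19, 1242]);
translate([697, 100, 71]) cube([69, 19, 1242]);
translate([919, 100, 71]) cube([69, 19, 1242]);
translate([1141, 100, 71]) cube([69, 19, 1242]);
translate([1363, 100, 71]) cube([69, 19, 1242]);
translate([1585, 100, 71]) cube([69, 19, 1242]);
translate([1807, 100, 71]) cube([69, 19, 1242]);


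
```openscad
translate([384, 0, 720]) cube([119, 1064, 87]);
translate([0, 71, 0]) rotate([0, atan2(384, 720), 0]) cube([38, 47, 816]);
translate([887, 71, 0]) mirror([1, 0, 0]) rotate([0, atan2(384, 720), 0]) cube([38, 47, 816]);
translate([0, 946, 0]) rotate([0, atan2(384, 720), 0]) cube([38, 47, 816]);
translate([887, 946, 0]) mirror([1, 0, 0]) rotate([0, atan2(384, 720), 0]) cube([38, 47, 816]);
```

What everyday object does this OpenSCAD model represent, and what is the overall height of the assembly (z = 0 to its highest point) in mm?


A sawhorse. The overall height is 807 mm.

A beam across two mirrored pairs of raked legs — a sawhorse. The beam's underside is at z = 720 (matching the legs' vertical rise in atan2(384, 720)) and the beam is 87 mm tall, so its top is at 720 + 87 = 807 mm. The raked legs top out at the beam's underside, so that is the highest point.


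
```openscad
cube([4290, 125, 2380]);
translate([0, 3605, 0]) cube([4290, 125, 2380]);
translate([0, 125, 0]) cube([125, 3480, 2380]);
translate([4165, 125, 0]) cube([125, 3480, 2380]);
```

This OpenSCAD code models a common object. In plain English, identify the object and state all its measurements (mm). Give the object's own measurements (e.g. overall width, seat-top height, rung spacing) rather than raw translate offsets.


The wall frame of a small rectangular building: four walls, each 2380 mm tall and 125 mm thick, enclosing a footprint 4290 mm (x) by 3730 mm (y) outside-to-outside, with no floor or roof. The front and back walls (the −y and +y sides) span the full width; the two side walls fit between them.


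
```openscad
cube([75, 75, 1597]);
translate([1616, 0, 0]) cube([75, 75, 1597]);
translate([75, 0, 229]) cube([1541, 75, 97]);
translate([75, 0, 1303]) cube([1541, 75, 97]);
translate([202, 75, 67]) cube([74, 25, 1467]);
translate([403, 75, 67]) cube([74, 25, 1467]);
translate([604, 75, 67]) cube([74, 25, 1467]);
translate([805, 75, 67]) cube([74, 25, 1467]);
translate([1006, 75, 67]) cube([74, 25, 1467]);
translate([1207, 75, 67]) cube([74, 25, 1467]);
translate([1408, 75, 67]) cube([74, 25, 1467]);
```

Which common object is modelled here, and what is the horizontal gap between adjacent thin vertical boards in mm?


A fence section. The picket gap is 127 mm.

Two posts, two rails, 7 pickets — a fence section. Span 1541 mm holds 7 pickets of 74 mm with 8 equal gaps: ⌊(1541 − 7·74) / 8⌋ = 127 mm.


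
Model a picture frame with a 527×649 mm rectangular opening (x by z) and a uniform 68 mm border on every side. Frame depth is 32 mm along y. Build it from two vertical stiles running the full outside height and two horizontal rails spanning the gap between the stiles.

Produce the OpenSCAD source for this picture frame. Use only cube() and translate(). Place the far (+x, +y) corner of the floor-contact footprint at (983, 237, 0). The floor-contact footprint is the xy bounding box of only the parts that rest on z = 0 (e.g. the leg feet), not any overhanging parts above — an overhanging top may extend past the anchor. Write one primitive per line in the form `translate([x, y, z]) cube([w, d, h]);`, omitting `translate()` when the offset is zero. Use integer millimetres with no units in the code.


translate([320, 205, 0]) cube([68, 32, 785]);
translate([915, 205, 0]) cube([68, 32, 785]);
translate([388, 205, 0]) cube([527, 32, 68]);
translate([388, 205, 717]) cube([527, 32, 68]);


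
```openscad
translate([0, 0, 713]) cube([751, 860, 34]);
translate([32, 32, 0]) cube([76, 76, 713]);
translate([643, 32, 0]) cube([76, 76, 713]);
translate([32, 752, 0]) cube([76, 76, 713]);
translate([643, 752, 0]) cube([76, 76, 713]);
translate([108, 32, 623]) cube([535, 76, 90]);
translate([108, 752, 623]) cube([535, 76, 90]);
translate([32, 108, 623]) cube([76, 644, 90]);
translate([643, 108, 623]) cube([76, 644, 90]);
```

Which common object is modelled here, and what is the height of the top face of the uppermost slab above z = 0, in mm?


A table. The table height is 747 mm.

A 751×860×34 slab sits at z = 713 on four 76 mm square posts — a table. The top surface is at 713 + 34 = 747 mm.


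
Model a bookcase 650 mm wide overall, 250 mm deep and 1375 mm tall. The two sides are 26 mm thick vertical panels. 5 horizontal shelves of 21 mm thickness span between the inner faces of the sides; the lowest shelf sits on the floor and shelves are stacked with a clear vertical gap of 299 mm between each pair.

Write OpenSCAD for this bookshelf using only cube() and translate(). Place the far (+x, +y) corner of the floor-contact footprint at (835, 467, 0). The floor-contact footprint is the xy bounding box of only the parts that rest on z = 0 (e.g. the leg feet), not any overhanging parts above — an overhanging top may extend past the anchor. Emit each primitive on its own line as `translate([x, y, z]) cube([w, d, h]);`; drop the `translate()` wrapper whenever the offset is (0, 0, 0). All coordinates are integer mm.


translate([185, 217, 0]) cube([26, 250, 1375]);
translate([809, 217, 0]) cube([26, 250, 1375]);
translate([211, 217, 0]) cube([598, 250, 21]);
translate([211, 217, 320]) cube([598, 250, 21]);
translate([211, 217, 640]) cube([598, 250, 21]);
translate([211, 217, 960]) cube([598, 250, 21]);
translate([211, 217, 1280]) cube([598, 250, 21]);


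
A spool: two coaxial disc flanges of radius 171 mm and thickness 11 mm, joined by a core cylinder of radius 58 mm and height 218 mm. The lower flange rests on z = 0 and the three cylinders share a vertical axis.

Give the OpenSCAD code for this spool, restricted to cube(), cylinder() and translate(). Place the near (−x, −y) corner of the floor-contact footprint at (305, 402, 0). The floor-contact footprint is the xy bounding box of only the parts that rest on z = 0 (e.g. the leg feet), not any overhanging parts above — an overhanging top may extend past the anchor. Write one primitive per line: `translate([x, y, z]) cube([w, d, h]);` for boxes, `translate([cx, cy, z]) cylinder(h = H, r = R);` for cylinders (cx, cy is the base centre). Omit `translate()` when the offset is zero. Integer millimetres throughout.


translate([476, 573, 0]) cylinder(h = 11, r = 171);
translate([476, 573, 11]) cylinder(h = 218, r = 58);
translate([476, 573, 229]) cylinder(h = 11, r = 171);


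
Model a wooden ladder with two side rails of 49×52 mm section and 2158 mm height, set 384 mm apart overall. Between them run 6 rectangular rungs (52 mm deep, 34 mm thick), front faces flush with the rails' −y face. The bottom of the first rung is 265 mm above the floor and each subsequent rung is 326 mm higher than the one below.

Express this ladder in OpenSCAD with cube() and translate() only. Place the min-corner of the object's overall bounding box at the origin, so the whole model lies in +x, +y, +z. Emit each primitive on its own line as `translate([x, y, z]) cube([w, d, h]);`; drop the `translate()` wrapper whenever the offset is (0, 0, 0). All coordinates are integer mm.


cube([49, 52, 2158]);
translate([335, 0, 0]) cube([49, 52, 2158]);
translate([49, 0, 265]) cube([286, 52, 34]);
translate([49, 0, 591]) cube([286, 52, 34]);
translate([49, 0, 917]) cube([286, 52, 34]);
translate([49, 0, 1243]) cube([286, 52, 34]);
translate([49, 0, 1569]) cube([286, 52, 34]);
translate([49, 0, 1895]) cube([286, 52, 34]);


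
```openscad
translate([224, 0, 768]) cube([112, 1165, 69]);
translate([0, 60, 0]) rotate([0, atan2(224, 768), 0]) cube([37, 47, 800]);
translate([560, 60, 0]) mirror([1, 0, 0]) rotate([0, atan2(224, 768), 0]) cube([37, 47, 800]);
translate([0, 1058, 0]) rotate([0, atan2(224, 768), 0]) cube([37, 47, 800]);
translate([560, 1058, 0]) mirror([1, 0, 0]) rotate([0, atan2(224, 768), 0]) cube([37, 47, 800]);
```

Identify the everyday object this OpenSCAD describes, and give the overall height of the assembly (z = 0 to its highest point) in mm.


A sawhorse. The overall height is 837 mm.

A beam across two mirrored pairs of raked legs — a sawhorse. The beam's underside is at z = 768 (matching the legs' vertical rise in atan2(224, 768)) and the beam is 69 mm tall, so its top is at 768 + 69 = 837 mm. The raked legs top out at the beam's underside, so that is the highest point.


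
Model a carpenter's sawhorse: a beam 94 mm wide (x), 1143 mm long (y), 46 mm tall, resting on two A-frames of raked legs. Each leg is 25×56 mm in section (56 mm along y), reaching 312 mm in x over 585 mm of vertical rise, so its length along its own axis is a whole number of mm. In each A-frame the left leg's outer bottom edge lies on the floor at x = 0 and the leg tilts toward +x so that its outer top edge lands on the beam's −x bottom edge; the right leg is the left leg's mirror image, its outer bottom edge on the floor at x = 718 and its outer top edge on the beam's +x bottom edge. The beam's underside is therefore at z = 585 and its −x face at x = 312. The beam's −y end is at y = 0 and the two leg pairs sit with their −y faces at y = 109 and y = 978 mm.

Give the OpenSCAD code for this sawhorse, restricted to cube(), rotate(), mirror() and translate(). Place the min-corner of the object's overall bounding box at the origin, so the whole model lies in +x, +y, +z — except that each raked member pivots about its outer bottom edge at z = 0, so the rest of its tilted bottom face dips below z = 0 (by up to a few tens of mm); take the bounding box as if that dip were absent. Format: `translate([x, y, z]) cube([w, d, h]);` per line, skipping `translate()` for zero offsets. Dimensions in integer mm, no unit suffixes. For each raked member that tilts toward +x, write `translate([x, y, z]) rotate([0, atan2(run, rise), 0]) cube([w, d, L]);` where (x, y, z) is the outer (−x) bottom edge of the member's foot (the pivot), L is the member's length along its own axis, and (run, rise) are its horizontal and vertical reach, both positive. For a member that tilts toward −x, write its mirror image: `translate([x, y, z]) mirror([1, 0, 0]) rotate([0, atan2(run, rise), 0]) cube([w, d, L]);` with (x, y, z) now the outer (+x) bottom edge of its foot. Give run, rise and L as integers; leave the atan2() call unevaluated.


translate([312, 0, 585]) cube([94, 1143, 46]);
translate([0, 109, 0]) rotate([0, atan2(312, 585), 0]) cube([25, 56, 663]);
translate([718, 109, 0]) mirror([1, 0, 0]) rotate([0, atan2(312, 585), 0]) cube([25, 56, 663]);
translate([0, 978, 0]) rotate([0, atan2(312, 585), 0]) cube([25, 56, 663]);
translate([718, 978, 0]) mirror([1, 0, 0]) rotate([0, atan2(312, 585), 0]) cube([25, 56, 663]);


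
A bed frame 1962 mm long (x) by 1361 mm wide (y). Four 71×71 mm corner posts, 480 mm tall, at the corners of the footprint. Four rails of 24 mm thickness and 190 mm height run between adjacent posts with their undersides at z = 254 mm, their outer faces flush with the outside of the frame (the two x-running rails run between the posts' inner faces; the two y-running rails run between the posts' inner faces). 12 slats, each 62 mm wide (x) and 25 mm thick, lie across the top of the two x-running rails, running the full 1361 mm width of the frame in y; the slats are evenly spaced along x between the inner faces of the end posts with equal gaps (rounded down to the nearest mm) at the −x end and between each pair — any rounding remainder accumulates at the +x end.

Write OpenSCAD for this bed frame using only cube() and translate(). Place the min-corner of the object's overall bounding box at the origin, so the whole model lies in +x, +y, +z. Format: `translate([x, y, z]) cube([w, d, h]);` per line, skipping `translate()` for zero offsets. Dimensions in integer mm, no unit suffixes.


cube([71, 71, 480]);
translate([0, 1290, 0]) cube([71, 71, 480]);
translate([1891, 0, 0]) cube([71, 71, 480]);
translate([1891, 1290, 0]) cube([71, 71, 480]);
translate([71, 0, 254]) cube([1820, 24, 190]);
translate([71, 1337, 254]) cube([1820, 24, 190]);
translate([0, 71, 254]) cube([24, 1219, 190]);
translate([1938, 71, 254]) cube([24, 1219, 190]);
translate([153, 0, 444]) cube([62, 1361, 25]);
translate([297, 0, 444]) cube([62, 1361, 25]);
translate([441, 0, 444]) cube([62, 1361, 25]);
translate([585, 0, 444]) cube([62, 1361, 25]);
translate([729, 0, 444]) cube([62, 1361, 25]);
translate([873, 0, 444]) cube([62, 1361, 25]);
translate([1017, 0, 444]) cube([62, 1361, 25]);
translate([1161, 0, 444]) cube([62, 1361, 25]);
translate([1305, 0, 444]) cube([62, 1361, 25]);
translate([1449, 0, 444]) cube([62, 1361, 25]);
translate([1593, 0, 444]) cube([62, 1361, 25]);
translate([1737, 0, 444]) cube([62, 1361, 25]);


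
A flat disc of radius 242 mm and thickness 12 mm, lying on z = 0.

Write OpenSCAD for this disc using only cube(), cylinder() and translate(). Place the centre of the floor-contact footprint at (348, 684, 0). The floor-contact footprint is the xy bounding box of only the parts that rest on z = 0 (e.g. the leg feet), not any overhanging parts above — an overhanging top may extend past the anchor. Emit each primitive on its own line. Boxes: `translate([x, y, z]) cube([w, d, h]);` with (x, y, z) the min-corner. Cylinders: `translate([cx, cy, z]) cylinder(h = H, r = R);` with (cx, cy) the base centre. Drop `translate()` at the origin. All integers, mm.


translate([348, 684, 0]) cylinder(h = 12, r = 242);


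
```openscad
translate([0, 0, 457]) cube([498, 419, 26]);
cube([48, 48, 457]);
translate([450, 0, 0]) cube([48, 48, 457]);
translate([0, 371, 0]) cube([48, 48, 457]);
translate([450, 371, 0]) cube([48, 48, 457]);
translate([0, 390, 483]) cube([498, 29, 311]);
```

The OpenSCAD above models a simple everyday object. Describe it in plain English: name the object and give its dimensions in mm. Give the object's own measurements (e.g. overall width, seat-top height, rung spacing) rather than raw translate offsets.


A chair. The seat is a 498×419×26 mm slab with its top at z = 483 mm, on four 48×48 mm corner legs (flush with the seat edges, standing on z = 0). A flat backrest 29 mm thick, 311 mm tall, spans the full seat width and rises from the seat top along its +y edge, rear face flush with the rear of the seat.


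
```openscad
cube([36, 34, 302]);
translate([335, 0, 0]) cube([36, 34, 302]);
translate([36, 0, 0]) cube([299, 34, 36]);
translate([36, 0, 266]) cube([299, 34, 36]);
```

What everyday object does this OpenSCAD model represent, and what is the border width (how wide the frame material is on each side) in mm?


A picture frame. The border width is 36 mm.

Four thin pieces enclosing a rectangular opening — a picture frame. The two full-height stiles are 302 mm tall; the top rail sits at z = 266 and is 36 mm tall, so the border above the opening is 302 − 266 = 36 mm, matching the stile x-width.


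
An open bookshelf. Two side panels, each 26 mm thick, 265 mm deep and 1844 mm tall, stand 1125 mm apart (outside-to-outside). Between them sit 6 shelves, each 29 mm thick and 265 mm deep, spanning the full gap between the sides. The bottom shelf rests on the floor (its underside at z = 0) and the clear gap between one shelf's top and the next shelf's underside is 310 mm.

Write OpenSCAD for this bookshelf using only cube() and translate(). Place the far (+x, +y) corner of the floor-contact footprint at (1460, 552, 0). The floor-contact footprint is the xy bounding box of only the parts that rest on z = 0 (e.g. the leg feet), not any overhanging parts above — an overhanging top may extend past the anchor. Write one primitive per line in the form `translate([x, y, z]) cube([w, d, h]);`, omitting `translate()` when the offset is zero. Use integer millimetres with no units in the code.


translate([335, 287, 0]) cube([26, 265, 1844]);
translate([1434, 287, 0]) cube([26, 265, 1844]);
translate([361, 287, 0]) cube([1073, 265, 29]);
translate([361, 287, 339]) cube([1073, 265, 29]);
translate([361, 287, 678]) cube([1073, 265, 29]);
translate([361, 287, 1017]) cube([1073, 265, 29]);
translate([361, 287, 1356]) cube([1073, 265, 29]);
translate([361, 287, 1695]) cube([1073, 265, 29]);


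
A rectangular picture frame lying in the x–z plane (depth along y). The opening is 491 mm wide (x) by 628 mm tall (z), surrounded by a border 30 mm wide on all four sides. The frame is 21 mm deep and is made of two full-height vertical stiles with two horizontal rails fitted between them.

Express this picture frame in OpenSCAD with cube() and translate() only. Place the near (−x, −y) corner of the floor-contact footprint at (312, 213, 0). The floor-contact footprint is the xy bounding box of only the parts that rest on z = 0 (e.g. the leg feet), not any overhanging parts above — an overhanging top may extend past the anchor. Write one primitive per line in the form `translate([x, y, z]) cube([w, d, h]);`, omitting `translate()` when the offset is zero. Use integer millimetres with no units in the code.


translate([312, 213, 0]) cube([30, 21, 688]);
translate([833, 213, 0]) cube([30, 21, 688]);
translate([342, 213, 0]) cube([491, 21, 30]);
translate([342, 213, 658]) cube([491, 21, 30]);


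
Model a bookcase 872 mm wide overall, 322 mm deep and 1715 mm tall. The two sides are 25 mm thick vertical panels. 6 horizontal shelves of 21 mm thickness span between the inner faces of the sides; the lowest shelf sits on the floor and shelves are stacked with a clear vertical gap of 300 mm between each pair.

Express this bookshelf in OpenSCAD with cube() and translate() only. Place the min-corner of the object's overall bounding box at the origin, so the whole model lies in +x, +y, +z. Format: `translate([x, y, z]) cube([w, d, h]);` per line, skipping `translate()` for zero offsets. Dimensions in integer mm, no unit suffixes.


cube([25, 322, 1715]);
translate([847, 0, 0]) cube([25, 322, 1715]);
translate([25, 0, 0]) cube([822, 322, 21]);
translate([25, 0, 321]) cube([822, 322, 21]);
translate([25, 0, 642]) cube([822, 322, 21]);
translate([25, 0, 963]) cube([822, 322, 21]);
translate([25, 0, 1284]) cube([822, 322, 21]);
translate([25, 0, 1605]) cube([822, 322, 21]);


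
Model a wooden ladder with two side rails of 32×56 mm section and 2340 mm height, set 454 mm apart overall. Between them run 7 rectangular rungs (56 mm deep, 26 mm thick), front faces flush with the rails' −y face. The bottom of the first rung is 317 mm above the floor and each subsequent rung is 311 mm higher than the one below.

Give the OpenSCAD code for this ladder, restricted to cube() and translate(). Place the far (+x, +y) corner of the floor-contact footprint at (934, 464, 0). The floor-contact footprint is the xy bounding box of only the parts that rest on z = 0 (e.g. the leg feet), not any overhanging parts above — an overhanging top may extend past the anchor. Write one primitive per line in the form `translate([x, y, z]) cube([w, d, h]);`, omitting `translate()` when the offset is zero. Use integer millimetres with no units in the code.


translate([480, 408, 0]) cube([32, 56, 2340]);
translate([902, 408, 0]) cube([32, 56, 2340]);
translate([512, 408, 317]) cube([390, 56, 26]);
translate([512, 408, 628]) cube([390, 56, 26]);
translate([512, 408, 939]) cube([390, 56, 26]);
translate([512, 408, 1250]) cube([390, 56, 26]);
translate([512, 408, 1561]) cube([390, 56, 26]);
translate([512, 408, 1872]) cube([390, 56, 26]);
translate([512, 408, 2183]) cube([390, 56, 26]);


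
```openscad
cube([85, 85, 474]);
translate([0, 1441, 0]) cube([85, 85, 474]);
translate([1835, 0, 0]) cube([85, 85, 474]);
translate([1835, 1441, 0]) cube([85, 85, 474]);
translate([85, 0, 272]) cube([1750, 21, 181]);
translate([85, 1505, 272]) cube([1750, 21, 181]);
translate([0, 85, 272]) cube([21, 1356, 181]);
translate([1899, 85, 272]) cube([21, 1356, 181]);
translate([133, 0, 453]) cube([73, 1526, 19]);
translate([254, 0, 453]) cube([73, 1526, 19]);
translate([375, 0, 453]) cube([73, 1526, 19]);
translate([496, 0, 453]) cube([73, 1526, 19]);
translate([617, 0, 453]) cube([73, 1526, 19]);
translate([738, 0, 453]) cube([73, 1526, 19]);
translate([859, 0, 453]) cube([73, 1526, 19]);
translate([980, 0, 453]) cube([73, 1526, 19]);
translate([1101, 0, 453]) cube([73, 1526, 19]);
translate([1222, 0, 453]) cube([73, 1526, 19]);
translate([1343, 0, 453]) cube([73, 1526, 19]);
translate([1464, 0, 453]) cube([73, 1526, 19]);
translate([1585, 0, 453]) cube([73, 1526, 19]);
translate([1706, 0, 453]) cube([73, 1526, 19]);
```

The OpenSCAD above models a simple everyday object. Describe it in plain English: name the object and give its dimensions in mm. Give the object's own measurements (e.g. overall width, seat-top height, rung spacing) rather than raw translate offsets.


A bed frame 1920 mm long (x) by 1526 mm wide (y). Four 85×85 mm corner posts, 474 mm tall, at the corners of the footprint. Four rails of 21 mm thickness and 181 mm height run between adjacent posts with their undersides at z = 272 mm, their outer faces flush with the outside of the frame (the two x-running rails run between the posts' inner faces; the two y-running rails run between the posts' inner faces). 14 slats, each 73 mm wide (x) and 19 mm thick, lie across the top of the two x-running rails, running the full 1526 mm width of the frame in y; along x they sit between the end posts with a 48 mm gap after the −x posts and between neighbouring slats, leaving 56 mm before the +x posts.


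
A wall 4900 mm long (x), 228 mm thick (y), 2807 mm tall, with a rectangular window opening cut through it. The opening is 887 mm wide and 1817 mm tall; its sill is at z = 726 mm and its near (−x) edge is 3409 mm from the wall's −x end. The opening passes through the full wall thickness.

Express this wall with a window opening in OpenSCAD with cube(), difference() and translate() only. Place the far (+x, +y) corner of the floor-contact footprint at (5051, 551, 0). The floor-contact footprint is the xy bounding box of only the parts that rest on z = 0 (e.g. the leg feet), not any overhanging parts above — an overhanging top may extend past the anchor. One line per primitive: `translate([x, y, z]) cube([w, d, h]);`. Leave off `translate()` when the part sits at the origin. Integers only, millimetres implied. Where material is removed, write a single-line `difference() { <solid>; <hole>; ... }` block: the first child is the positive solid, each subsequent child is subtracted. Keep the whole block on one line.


difference() { translate([151, 323, 0]) cube([4900, 228, 2807]); translate([3560, 323, 726]) cube([887, 228, 1817]); }


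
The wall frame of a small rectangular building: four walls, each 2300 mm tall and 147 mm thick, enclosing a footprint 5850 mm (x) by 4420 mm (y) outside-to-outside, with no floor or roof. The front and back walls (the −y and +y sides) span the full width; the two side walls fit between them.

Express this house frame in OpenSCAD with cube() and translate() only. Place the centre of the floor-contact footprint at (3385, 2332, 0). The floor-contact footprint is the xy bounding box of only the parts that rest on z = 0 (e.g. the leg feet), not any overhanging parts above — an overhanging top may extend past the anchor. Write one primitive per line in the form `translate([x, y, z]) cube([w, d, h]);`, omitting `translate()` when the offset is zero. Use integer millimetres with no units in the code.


translate([460, 122, 0]) cube([5850, 147, 2300]);
translate([460, 4395, 0]) cube([5850, 147, 2300]);
translate([460, 269, 0]) cube([147, 4126, 2300]);
translate([6163, 269, 0]) cube([147, 4126, 2300]);


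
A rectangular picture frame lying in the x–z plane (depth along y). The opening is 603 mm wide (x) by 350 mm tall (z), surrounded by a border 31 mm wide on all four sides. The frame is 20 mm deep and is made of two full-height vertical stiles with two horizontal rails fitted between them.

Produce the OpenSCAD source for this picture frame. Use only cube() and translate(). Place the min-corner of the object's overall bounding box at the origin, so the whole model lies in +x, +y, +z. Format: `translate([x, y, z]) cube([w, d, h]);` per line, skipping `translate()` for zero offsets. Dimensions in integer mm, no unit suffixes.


cube([31, 20, 412]);
translate([634, 0, 0]) cube([31, 20, 412]);
translate([31, 0, 0]) cube([603, 20, 31]);
translate([31, 0, 381]) cube([603, 20, 31]);
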